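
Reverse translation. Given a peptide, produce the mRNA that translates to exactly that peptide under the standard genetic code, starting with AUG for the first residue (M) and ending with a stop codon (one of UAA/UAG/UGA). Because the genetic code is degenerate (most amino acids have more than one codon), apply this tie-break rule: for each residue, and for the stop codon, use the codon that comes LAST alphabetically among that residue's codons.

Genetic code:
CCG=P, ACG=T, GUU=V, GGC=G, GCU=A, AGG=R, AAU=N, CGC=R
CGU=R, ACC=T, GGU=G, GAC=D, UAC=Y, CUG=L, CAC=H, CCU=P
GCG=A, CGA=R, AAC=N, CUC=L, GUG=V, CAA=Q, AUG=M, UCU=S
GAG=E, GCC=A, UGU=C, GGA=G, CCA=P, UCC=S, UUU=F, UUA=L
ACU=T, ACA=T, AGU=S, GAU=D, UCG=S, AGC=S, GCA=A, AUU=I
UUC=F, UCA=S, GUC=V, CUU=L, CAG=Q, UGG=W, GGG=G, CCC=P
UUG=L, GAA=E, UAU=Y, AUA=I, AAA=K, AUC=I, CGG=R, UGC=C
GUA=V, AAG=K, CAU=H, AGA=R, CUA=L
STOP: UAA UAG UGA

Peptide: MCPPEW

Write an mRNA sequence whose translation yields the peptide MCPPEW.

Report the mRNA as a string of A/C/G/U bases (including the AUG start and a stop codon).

Answer: mRNA: AUGUGUCCUCCUGAGUGGUGA

Derivation:
residue 1: M -> AUG (start codon)
residue 2: C codons sorted = UGC,UGU -> pick last = UGU
residue 3: P codons sorted = CCA,CCC,CCG,CCU -> pick last = CCU
residue 4: P codons sorted = CCA,CCC,CCG,CCU -> pick last = CCU
residue 5: E codons sorted = GAA,GAG -> pick last = GAG
residue 6: W -> UGG (only codon)
terminator: stop codons sorted = UAA,UAG,UGA -> pick last = UGA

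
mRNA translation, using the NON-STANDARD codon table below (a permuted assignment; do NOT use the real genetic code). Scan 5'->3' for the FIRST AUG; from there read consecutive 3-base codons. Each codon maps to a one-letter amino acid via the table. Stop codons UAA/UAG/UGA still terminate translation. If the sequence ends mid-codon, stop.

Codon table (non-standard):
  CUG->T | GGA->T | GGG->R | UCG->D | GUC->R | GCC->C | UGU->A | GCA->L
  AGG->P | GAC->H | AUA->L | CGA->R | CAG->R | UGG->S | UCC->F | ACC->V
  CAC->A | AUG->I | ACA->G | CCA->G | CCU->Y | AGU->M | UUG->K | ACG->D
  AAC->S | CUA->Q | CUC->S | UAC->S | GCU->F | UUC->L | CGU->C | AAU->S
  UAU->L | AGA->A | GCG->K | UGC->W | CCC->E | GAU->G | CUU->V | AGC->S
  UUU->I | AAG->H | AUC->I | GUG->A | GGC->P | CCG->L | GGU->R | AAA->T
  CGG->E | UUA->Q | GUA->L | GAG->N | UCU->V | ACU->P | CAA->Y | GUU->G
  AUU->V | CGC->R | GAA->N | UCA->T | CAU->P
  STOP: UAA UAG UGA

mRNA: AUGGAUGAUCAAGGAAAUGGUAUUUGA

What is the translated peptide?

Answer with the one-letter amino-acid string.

Answer: IGGYTSRV

Derivation:
start AUG at pos 0
pos 0: AUG -> I; peptide=I
pos 3: GAU -> G; peptide=IG
pos 6: GAU -> G; peptide=IGG
pos 9: CAA -> Y; peptide=IGGY
pos 12: GGA -> T; peptide=IGGYT
pos 15: AAU -> S; peptide=IGGYTS
pos 18: GGU -> R; peptide=IGGYTSR
pos 21: AUU -> V; peptide=IGGYTSRV
pos 24: UGA -> STOP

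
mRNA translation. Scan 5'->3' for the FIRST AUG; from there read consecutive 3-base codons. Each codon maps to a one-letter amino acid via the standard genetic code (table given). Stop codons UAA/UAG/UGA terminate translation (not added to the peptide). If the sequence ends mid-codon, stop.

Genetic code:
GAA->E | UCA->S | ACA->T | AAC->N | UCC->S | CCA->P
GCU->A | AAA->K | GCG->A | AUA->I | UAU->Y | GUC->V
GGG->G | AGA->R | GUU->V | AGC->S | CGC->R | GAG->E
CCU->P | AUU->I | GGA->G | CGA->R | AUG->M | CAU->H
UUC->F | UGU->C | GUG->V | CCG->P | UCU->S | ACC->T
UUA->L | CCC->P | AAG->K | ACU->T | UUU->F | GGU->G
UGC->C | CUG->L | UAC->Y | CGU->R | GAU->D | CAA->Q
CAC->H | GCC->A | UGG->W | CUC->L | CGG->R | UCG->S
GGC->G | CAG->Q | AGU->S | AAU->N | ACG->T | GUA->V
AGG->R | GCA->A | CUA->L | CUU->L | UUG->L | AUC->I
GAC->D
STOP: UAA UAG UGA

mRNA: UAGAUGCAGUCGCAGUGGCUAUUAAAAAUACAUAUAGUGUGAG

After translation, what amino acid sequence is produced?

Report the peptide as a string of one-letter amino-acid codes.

start AUG at pos 3
pos 3: AUG -> M; peptide=M
pos 6: CAG -> Q; peptide=MQ
pos 9: UCG -> S; peptide=MQS
pos 12: CAG -> Q; peptide=MQSQ
pos 15: UGG -> W; peptide=MQSQW
pos 18: CUA -> L; peptide=MQSQWL
pos 21: UUA -> L; peptide=MQSQWLL
pos 24: AAA -> K; peptide=MQSQWLLK
pos 27: AUA -> I; peptide=MQSQWLLKI
pos 30: CAU -> H; peptide=MQSQWLLKIH
pos 33: AUA -> I; peptide=MQSQWLLKIHI
pos 36: GUG -> V; peptide=MQSQWLLKIHIV
pos 39: UGA -> STOP

Answer: MQSQWLLKIHIV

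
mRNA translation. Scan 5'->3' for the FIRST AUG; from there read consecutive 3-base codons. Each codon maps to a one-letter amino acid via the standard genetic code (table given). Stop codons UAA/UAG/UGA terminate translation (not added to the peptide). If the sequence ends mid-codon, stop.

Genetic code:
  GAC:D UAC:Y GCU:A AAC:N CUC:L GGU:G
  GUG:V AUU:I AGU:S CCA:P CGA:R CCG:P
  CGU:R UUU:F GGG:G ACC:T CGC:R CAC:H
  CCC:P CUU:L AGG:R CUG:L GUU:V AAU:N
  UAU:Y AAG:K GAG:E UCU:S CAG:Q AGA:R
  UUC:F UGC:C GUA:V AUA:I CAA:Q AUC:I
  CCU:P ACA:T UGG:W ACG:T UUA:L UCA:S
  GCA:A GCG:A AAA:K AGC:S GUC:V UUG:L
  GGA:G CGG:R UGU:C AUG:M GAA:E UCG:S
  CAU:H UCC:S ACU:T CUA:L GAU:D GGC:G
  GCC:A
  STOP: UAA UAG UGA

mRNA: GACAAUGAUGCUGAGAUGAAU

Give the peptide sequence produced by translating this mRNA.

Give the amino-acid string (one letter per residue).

start AUG at pos 4
pos 4: AUG -> M; peptide=M
pos 7: AUG -> M; peptide=MM
pos 10: CUG -> L; peptide=MML
pos 13: AGA -> R; peptide=MMLR
pos 16: UGA -> STOP

Answer: MMLR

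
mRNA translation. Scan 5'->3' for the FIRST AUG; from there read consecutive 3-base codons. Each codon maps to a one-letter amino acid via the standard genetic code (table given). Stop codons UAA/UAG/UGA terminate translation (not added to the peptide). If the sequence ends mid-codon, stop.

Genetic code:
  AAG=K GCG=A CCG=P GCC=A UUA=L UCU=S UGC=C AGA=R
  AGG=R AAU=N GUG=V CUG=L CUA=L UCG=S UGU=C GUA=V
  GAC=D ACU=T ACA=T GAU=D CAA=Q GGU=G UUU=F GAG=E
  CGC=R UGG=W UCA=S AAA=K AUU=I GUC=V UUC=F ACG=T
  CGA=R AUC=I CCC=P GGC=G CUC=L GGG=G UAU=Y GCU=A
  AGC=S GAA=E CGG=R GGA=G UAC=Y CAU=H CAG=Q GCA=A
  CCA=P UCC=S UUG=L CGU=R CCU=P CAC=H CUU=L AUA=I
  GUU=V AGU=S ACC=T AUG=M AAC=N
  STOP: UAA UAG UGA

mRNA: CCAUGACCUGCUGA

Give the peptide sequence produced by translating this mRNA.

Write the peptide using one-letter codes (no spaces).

Answer: MTC

Derivation:
start AUG at pos 2
pos 2: AUG -> M; peptide=M
pos 5: ACC -> T; peptide=MT
pos 8: UGC -> C; peptide=MTC
pos 11: UGA -> STOP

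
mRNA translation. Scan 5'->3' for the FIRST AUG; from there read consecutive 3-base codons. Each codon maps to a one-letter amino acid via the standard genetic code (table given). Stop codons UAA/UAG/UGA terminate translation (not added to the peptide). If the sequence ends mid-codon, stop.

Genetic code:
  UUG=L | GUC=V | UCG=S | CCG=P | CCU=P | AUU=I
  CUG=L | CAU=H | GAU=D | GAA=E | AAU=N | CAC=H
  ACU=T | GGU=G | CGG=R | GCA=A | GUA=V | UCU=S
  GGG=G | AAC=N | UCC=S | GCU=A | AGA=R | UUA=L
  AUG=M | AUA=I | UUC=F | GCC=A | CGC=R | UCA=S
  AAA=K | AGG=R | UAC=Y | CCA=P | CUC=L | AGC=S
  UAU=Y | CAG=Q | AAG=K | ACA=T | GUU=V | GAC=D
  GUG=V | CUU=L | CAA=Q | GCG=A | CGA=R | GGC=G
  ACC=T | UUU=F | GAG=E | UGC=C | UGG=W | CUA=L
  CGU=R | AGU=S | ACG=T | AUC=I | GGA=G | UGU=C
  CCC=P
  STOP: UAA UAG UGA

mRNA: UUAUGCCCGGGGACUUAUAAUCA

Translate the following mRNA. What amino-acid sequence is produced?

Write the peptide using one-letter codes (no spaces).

start AUG at pos 2
pos 2: AUG -> M; peptide=M
pos 5: CCC -> P; peptide=MP
pos 8: GGG -> G; peptide=MPG
pos 11: GAC -> D; peptide=MPGD
pos 14: UUA -> L; peptide=MPGDL
pos 17: UAA -> STOP

Answer: MPGDL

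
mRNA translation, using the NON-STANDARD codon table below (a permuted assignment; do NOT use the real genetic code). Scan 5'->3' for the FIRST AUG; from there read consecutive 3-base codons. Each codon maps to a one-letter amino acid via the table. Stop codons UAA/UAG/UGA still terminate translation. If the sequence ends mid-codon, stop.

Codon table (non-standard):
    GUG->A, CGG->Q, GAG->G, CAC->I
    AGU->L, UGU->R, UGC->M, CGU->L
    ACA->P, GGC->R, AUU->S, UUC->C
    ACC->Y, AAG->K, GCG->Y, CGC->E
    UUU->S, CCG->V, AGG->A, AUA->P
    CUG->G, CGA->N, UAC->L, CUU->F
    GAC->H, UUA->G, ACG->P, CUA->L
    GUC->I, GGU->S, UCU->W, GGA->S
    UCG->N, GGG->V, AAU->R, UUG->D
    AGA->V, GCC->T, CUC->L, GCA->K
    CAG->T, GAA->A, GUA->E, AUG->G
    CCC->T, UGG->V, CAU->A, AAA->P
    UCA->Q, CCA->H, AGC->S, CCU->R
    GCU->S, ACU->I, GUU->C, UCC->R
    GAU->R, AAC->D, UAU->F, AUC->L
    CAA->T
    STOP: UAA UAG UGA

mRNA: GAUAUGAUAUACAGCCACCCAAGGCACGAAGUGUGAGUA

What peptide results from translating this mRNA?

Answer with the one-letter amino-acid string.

Answer: GPLSIHAIAA

Derivation:
start AUG at pos 3
pos 3: AUG -> G; peptide=G
pos 6: AUA -> P; peptide=GP
pos 9: UAC -> L; peptide=GPL
pos 12: AGC -> S; peptide=GPLS
pos 15: CAC -> I; peptide=GPLSI
pos 18: CCA -> H; peptide=GPLSIH
pos 21: AGG -> A; peptide=GPLSIHA
pos 24: CAC -> I; peptide=GPLSIHAI
pos 27: GAA -> A; peptide=GPLSIHAIA
pos 30: GUG -> A; peptide=GPLSIHAIAA
pos 33: UGA -> STOP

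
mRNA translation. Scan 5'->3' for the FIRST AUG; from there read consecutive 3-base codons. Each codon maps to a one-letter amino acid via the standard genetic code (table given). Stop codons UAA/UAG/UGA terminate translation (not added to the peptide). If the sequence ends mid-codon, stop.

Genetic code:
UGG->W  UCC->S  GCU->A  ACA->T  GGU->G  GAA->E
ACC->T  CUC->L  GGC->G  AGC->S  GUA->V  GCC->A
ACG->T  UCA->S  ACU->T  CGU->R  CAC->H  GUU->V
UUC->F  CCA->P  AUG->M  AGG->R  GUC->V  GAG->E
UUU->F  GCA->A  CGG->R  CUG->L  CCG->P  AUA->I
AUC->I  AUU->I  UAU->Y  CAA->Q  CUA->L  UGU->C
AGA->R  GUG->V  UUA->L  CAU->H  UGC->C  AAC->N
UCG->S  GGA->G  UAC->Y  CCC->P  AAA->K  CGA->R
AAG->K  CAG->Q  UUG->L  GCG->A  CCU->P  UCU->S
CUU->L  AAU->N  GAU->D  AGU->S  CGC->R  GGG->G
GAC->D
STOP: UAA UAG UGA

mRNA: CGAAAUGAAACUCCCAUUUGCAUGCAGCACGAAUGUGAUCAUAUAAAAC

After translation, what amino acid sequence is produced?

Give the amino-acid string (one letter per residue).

Answer: MKLPFACSTNVII

Derivation:
start AUG at pos 4
pos 4: AUG -> M; peptide=M
pos 7: AAA -> K; peptide=MK
pos 10: CUC -> L; peptide=MKL
pos 13: CCA -> P; peptide=MKLP
pos 16: UUU -> F; peptide=MKLPF
pos 19: GCA -> A; peptide=MKLPFA
pos 22: UGC -> C; peptide=MKLPFAC
pos 25: AGC -> S; peptide=MKLPFACS
pos 28: ACG -> T; peptide=MKLPFACST
pos 31: AAU -> N; peptide=MKLPFACSTN
pos 34: GUG -> V; peptide=MKLPFACSTNV
pos 37: AUC -> I; peptide=MKLPFACSTNVI
pos 40: AUA -> I; peptide=MKLPFACSTNVII
pos 43: UAA -> STOP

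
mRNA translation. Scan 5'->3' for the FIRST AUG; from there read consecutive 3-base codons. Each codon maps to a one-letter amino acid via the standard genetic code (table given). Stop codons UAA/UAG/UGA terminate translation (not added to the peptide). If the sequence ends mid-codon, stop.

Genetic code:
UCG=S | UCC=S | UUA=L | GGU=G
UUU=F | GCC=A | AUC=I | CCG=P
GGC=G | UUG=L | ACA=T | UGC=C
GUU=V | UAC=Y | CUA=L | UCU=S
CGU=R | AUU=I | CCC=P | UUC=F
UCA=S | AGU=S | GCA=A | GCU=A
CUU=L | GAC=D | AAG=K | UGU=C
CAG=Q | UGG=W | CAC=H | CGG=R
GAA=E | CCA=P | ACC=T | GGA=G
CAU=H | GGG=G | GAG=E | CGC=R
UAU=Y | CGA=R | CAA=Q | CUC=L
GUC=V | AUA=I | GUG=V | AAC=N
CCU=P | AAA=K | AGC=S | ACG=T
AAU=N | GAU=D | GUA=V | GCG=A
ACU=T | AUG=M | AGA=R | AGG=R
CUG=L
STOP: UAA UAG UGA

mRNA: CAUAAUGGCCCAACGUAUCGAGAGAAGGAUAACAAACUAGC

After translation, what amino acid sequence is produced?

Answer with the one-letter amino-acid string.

start AUG at pos 4
pos 4: AUG -> M; peptide=M
pos 7: GCC -> A; peptide=MA
pos 10: CAA -> Q; peptide=MAQ
pos 13: CGU -> R; peptide=MAQR
pos 16: AUC -> I; peptide=MAQRI
pos 19: GAG -> E; peptide=MAQRIE
pos 22: AGA -> R; peptide=MAQRIER
pos 25: AGG -> R; peptide=MAQRIERR
pos 28: AUA -> I; peptide=MAQRIERRI
pos 31: ACA -> T; peptide=MAQRIERRIT
pos 34: AAC -> N; peptide=MAQRIERRITN
pos 37: UAG -> STOP

Answer: MAQRIERRITN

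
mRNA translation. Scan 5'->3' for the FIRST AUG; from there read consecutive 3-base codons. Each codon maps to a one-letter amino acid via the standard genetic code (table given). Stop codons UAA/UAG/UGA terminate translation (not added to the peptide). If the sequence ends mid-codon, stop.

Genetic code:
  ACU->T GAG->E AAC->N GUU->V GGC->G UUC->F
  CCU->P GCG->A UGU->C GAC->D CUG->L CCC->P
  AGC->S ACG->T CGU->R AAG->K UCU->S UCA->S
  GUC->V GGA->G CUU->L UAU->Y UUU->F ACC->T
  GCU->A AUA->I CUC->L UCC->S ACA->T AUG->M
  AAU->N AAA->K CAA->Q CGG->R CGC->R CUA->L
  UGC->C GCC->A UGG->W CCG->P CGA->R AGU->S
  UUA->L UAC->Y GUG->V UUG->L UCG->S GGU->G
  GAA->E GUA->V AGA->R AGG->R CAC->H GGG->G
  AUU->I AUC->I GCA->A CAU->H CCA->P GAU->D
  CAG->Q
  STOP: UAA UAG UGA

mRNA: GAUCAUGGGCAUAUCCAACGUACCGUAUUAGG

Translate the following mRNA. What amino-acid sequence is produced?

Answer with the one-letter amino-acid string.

start AUG at pos 4
pos 4: AUG -> M; peptide=M
pos 7: GGC -> G; peptide=MG
pos 10: AUA -> I; peptide=MGI
pos 13: UCC -> S; peptide=MGIS
pos 16: AAC -> N; peptide=MGISN
pos 19: GUA -> V; peptide=MGISNV
pos 22: CCG -> P; peptide=MGISNVP
pos 25: UAU -> Y; peptide=MGISNVPY
pos 28: UAG -> STOP

Answer: MGISNVPY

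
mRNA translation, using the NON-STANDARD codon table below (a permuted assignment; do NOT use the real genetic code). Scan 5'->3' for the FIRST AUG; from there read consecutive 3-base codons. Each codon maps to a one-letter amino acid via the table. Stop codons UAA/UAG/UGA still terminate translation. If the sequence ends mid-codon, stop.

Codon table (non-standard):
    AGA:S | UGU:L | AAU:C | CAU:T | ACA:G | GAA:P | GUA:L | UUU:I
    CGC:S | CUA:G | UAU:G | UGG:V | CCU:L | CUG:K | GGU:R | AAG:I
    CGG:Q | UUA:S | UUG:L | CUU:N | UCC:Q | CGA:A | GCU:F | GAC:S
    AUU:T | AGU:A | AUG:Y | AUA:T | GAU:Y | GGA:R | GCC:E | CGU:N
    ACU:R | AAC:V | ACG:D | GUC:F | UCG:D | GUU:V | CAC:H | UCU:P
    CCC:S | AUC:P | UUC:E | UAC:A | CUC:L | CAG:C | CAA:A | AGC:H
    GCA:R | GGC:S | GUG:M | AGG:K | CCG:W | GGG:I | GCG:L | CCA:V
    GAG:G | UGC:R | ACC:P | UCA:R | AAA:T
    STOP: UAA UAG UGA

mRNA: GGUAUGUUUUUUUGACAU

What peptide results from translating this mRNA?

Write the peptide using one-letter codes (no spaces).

start AUG at pos 3
pos 3: AUG -> Y; peptide=Y
pos 6: UUU -> I; peptide=YI
pos 9: UUU -> I; peptide=YII
pos 12: UGA -> STOP

Answer: YII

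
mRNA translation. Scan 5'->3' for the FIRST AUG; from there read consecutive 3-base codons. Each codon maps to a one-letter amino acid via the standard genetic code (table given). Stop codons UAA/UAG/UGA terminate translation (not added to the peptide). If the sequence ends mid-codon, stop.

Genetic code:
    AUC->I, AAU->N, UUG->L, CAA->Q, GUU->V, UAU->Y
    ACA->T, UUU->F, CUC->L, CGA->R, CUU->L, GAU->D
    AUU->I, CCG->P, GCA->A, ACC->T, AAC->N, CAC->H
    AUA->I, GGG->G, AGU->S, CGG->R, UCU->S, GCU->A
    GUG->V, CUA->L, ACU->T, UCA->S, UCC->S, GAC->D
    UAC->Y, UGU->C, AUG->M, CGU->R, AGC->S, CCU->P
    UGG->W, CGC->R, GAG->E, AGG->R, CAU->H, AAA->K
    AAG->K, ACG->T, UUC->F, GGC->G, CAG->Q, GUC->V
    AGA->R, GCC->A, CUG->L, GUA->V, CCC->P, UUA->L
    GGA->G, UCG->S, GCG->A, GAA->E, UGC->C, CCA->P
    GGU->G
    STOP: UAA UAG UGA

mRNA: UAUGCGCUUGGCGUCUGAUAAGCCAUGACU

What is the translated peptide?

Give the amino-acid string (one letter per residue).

start AUG at pos 1
pos 1: AUG -> M; peptide=M
pos 4: CGC -> R; peptide=MR
pos 7: UUG -> L; peptide=MRL
pos 10: GCG -> A; peptide=MRLA
pos 13: UCU -> S; peptide=MRLAS
pos 16: GAU -> D; peptide=MRLASD
pos 19: AAG -> K; peptide=MRLASDK
pos 22: CCA -> P; peptide=MRLASDKP
pos 25: UGA -> STOP

Answer: MRLASDKP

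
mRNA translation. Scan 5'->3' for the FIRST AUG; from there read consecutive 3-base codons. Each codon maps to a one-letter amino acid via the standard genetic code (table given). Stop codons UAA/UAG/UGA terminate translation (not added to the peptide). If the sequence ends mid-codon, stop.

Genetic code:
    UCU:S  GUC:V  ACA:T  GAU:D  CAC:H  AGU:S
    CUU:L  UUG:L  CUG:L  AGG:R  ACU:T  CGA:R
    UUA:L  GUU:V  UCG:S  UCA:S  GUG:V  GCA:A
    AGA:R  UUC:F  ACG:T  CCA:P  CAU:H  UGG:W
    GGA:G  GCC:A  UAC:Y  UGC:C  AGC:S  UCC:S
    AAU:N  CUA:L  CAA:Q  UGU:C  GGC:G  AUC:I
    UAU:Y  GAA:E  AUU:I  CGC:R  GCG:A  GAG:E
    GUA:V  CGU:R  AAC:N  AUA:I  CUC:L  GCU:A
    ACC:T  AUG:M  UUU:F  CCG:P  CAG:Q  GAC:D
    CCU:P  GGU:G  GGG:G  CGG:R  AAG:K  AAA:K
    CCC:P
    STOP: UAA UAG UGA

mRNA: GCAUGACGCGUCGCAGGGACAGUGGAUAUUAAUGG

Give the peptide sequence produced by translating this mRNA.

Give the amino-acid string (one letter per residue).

Answer: MTRRRDSGY

Derivation:
start AUG at pos 2
pos 2: AUG -> M; peptide=M
pos 5: ACG -> T; peptide=MT
pos 8: CGU -> R; peptide=MTR
pos 11: CGC -> R; peptide=MTRR
pos 14: AGG -> R; peptide=MTRRR
pos 17: GAC -> D; peptide=MTRRRD
pos 20: AGU -> S; peptide=MTRRRDS
pos 23: GGA -> G; peptide=MTRRRDSG
pos 26: UAU -> Y; peptide=MTRRRDSGY
pos 29: UAA -> STOP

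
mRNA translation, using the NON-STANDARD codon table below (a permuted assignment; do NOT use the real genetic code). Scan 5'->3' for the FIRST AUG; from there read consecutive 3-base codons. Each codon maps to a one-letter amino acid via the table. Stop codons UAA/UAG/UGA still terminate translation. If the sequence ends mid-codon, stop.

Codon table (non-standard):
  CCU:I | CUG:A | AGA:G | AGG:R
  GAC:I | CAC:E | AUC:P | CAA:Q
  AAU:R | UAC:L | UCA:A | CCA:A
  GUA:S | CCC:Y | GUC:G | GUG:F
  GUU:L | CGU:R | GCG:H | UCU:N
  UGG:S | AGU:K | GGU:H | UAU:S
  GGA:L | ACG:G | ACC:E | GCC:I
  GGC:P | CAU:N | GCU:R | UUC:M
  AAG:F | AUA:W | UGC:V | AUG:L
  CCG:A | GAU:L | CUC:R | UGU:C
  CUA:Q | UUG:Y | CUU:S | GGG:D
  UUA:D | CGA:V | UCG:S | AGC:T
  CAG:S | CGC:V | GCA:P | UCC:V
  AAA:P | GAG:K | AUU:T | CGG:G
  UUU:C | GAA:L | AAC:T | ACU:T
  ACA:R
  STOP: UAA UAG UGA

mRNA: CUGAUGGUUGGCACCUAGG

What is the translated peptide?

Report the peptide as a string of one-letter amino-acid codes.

Answer: LLPE

Derivation:
start AUG at pos 3
pos 3: AUG -> L; peptide=L
pos 6: GUU -> L; peptide=LL
pos 9: GGC -> P; peptide=LLP
pos 12: ACC -> E; peptide=LLPE
pos 15: UAG -> STOP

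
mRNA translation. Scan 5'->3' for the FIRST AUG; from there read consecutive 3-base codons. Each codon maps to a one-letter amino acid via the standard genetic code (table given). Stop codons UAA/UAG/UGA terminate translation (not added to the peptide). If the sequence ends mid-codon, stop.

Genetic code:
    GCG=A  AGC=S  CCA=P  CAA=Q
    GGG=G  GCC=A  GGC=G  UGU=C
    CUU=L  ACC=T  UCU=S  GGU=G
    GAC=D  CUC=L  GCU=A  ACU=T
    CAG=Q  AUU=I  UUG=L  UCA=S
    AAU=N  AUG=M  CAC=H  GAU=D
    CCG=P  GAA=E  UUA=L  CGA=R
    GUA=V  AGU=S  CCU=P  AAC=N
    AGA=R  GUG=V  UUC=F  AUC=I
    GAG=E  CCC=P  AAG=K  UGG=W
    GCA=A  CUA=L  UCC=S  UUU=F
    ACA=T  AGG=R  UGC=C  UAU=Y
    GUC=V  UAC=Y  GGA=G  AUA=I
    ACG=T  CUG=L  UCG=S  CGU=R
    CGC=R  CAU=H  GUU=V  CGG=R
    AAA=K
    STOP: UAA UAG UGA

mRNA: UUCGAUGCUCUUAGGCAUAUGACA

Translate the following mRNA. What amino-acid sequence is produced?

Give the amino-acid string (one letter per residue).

start AUG at pos 4
pos 4: AUG -> M; peptide=M
pos 7: CUC -> L; peptide=ML
pos 10: UUA -> L; peptide=MLL
pos 13: GGC -> G; peptide=MLLG
pos 16: AUA -> I; peptide=MLLGI
pos 19: UGA -> STOP

Answer: MLLGI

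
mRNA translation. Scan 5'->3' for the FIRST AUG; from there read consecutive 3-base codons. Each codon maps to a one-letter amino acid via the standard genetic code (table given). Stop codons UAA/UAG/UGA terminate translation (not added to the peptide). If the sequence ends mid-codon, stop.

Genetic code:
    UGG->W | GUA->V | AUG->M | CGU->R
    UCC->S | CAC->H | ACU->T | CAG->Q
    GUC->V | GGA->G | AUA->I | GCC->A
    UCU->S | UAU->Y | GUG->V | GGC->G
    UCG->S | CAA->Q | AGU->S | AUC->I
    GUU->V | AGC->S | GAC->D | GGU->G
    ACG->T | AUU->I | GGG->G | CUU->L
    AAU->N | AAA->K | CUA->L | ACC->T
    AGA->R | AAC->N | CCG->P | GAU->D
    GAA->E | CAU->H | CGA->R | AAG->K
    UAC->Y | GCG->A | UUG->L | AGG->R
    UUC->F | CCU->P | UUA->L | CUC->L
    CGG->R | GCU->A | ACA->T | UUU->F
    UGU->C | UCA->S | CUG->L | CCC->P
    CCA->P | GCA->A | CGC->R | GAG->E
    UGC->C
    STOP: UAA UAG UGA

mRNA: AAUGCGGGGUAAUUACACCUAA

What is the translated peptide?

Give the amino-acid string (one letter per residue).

start AUG at pos 1
pos 1: AUG -> M; peptide=M
pos 4: CGG -> R; peptide=MR
pos 7: GGU -> G; peptide=MRG
pos 10: AAU -> N; peptide=MRGN
pos 13: UAC -> Y; peptide=MRGNY
pos 16: ACC -> T; peptide=MRGNYT
pos 19: UAA -> STOP

Answer: MRGNYT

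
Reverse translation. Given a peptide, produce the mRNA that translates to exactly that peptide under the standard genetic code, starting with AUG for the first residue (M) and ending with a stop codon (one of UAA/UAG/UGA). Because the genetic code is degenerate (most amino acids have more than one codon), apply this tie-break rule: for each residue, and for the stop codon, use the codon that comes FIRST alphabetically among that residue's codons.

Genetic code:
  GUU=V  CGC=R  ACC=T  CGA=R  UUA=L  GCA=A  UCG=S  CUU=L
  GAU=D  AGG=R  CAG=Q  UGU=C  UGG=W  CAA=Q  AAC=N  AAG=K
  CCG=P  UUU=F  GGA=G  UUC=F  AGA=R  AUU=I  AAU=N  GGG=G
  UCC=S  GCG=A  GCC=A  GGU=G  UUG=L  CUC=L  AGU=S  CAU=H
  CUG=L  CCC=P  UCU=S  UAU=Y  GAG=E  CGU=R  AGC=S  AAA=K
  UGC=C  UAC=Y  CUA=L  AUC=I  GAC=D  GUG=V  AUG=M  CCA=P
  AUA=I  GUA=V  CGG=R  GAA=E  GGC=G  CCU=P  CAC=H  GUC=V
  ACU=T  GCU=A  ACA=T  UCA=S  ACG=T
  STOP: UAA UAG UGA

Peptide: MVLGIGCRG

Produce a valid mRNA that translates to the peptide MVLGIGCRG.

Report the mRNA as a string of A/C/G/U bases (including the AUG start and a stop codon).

Answer: mRNA: AUGGUACUAGGAAUAGGAUGCAGAGGAUAA

Derivation:
residue 1: M -> AUG (start codon)
residue 2: V codons sorted = GUA,GUC,GUG,GUU -> pick first = GUA
residue 3: L codons sorted = CUA,CUC,CUG,CUU,UUA,UUG -> pick first = CUA
residue 4: G codons sorted = GGA,GGC,GGG,GGU -> pick first = GGA
residue 5: I codons sorted = AUA,AUC,AUU -> pick first = AUA
residue 6: G codons sorted = GGA,GGC,GGG,GGU -> pick first = GGA
residue 7: C codons sorted = UGC,UGU -> pick first = UGC
residue 8: R codons sorted = AGA,AGG,CGA,CGC,CGG,CGU -> pick first = AGA
residue 9: G codons sorted = GGA,GGC,GGG,GGU -> pick first = GGA
terminator: stop codons sorted = UAA,UAG,UGA -> pick first = UAA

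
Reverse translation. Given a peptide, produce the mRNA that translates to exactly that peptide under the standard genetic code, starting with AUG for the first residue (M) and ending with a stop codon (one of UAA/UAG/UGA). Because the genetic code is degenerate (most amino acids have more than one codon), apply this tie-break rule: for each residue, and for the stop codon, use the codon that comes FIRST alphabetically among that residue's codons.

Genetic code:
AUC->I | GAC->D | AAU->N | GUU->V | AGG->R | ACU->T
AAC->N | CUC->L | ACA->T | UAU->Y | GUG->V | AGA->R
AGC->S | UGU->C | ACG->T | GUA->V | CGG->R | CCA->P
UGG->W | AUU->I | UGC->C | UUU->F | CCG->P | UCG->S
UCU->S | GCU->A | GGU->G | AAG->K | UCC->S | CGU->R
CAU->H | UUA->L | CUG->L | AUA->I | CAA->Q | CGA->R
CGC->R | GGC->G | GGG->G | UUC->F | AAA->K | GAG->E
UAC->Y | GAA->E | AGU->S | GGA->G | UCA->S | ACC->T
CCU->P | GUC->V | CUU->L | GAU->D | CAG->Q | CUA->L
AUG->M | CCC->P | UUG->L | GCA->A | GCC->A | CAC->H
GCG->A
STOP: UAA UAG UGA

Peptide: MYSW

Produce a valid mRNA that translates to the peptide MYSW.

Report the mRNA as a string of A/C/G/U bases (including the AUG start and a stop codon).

residue 1: M -> AUG (start codon)
residue 2: Y codons sorted = UAC,UAU -> pick first = UAC
residue 3: S codons sorted = AGC,AGU,UCA,UCC,UCG,UCU -> pick first = AGC
residue 4: W -> UGG (only codon)
terminator: stop codons sorted = UAA,UAG,UGA -> pick first = UAA

Answer: mRNA: AUGUACAGCUGGUAA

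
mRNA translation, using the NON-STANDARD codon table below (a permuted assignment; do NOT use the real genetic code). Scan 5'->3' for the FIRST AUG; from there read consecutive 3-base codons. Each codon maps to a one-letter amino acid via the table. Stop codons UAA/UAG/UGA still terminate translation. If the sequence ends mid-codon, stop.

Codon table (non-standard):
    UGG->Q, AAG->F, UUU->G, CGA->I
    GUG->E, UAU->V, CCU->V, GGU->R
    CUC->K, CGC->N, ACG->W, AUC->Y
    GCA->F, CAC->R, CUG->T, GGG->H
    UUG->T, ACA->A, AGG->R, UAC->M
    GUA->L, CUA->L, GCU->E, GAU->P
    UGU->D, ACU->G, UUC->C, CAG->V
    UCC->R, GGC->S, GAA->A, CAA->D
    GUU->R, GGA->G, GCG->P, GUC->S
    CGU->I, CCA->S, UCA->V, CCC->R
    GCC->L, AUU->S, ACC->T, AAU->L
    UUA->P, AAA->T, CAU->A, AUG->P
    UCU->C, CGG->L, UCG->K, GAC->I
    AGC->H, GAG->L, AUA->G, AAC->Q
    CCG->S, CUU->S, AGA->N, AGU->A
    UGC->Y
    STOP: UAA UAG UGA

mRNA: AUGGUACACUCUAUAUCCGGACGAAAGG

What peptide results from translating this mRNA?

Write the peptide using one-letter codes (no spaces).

start AUG at pos 0
pos 0: AUG -> P; peptide=P
pos 3: GUA -> L; peptide=PL
pos 6: CAC -> R; peptide=PLR
pos 9: UCU -> C; peptide=PLRC
pos 12: AUA -> G; peptide=PLRCG
pos 15: UCC -> R; peptide=PLRCGR
pos 18: GGA -> G; peptide=PLRCGRG
pos 21: CGA -> I; peptide=PLRCGRGI
pos 24: AAG -> F; peptide=PLRCGRGIF
pos 27: only 1 nt remain (<3), stop (end of mRNA)

Answer: PLRCGRGIF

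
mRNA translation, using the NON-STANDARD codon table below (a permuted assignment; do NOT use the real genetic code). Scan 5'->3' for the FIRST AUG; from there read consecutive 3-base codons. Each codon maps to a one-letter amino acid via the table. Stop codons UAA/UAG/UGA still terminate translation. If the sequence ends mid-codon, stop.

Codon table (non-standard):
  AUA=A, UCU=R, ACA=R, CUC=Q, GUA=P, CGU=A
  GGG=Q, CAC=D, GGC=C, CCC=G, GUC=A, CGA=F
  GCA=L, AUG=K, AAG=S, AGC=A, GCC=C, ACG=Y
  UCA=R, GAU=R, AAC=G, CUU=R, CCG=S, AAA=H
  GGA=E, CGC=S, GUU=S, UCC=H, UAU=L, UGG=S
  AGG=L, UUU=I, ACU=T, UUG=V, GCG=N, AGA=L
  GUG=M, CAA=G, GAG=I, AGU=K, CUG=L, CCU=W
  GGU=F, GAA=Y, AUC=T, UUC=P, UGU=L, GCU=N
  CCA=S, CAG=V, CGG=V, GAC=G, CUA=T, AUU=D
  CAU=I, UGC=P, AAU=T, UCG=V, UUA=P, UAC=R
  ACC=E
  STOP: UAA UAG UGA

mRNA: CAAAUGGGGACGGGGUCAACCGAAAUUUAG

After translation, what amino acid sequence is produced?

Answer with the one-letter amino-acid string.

Answer: KQYQREYD

Derivation:
start AUG at pos 3
pos 3: AUG -> K; peptide=K
pos 6: GGG -> Q; peptide=KQ
pos 9: ACG -> Y; peptide=KQY
pos 12: GGG -> Q; peptide=KQYQ
pos 15: UCA -> R; peptide=KQYQR
pos 18: ACC -> E; peptide=KQYQRE
pos 21: GAA -> Y; peptide=KQYQREY
pos 24: AUU -> D; peptide=KQYQREYD
pos 27: UAG -> STOP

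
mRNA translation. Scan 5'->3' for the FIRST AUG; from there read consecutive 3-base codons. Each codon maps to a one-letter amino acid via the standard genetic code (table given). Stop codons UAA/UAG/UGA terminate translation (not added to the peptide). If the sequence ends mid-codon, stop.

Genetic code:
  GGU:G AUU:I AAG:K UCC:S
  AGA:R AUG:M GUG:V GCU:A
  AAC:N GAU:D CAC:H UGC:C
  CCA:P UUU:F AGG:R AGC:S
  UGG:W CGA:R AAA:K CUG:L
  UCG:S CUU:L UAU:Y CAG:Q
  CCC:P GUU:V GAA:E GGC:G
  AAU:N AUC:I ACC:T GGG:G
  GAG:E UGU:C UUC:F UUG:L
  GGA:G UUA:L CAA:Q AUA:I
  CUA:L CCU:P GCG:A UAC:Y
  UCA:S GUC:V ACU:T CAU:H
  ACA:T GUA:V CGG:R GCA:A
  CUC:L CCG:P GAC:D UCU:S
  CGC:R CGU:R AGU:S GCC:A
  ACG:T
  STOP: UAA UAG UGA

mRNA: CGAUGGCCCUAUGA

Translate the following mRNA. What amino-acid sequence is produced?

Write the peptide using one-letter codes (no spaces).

Answer: MAL

Derivation:
start AUG at pos 2
pos 2: AUG -> M; peptide=M
pos 5: GCC -> A; peptide=MA
pos 8: CUA -> L; peptide=MAL
pos 11: UGA -> STOP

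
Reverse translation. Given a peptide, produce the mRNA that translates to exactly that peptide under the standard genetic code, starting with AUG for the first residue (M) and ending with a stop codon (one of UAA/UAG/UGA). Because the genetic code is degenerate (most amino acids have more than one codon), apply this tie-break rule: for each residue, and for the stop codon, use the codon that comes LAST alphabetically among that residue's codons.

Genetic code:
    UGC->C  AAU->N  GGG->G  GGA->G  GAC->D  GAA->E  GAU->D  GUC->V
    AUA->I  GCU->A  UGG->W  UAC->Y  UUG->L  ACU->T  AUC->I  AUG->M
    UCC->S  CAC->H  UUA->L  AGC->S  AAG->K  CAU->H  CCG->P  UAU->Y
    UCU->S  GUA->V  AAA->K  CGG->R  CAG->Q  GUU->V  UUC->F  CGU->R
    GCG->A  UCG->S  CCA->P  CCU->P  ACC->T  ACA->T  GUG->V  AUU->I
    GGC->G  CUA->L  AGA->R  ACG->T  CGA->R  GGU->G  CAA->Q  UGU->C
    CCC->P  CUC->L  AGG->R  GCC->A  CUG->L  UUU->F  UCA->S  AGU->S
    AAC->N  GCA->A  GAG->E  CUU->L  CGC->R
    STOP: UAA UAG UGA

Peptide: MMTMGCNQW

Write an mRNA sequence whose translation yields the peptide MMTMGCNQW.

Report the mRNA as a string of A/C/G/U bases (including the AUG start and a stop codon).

residue 1: M -> AUG (start codon)
residue 2: M -> AUG (only codon)
residue 3: T codons sorted = ACA,ACC,ACG,ACU -> pick last = ACU
residue 4: M -> AUG (only codon)
residue 5: G codons sorted = GGA,GGC,GGG,GGU -> pick last = GGU
residue 6: C codons sorted = UGC,UGU -> pick last = UGU
residue 7: N codons sorted = AAC,AAU -> pick last = AAU
residue 8: Q codons sorted = CAA,CAG -> pick last = CAG
residue 9: W -> UGG (only codon)
terminator: stop codons sorted = UAA,UAG,UGA -> pick last = UGA

Answer: mRNA: AUGAUGACUAUGGGUUGUAAUCAGUGGUGA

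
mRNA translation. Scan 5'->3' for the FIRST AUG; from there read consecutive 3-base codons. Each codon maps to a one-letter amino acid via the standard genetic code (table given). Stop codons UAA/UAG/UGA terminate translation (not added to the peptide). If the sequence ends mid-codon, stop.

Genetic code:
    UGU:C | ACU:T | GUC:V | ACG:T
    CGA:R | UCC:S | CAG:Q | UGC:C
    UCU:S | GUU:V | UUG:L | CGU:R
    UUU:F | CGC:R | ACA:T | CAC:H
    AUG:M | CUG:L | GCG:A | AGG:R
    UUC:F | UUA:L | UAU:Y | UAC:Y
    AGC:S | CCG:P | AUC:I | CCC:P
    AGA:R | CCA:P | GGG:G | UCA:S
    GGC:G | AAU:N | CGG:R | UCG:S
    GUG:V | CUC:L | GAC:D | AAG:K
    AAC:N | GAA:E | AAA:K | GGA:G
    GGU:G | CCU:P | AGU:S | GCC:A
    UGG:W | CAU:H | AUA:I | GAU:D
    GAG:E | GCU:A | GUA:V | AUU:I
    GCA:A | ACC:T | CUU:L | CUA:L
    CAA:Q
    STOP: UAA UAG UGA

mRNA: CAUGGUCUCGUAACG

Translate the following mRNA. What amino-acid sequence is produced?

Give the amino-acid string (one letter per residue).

start AUG at pos 1
pos 1: AUG -> M; peptide=M
pos 4: GUC -> V; peptide=MV
pos 7: UCG -> S; peptide=MVS
pos 10: UAA -> STOP

Answer: MVS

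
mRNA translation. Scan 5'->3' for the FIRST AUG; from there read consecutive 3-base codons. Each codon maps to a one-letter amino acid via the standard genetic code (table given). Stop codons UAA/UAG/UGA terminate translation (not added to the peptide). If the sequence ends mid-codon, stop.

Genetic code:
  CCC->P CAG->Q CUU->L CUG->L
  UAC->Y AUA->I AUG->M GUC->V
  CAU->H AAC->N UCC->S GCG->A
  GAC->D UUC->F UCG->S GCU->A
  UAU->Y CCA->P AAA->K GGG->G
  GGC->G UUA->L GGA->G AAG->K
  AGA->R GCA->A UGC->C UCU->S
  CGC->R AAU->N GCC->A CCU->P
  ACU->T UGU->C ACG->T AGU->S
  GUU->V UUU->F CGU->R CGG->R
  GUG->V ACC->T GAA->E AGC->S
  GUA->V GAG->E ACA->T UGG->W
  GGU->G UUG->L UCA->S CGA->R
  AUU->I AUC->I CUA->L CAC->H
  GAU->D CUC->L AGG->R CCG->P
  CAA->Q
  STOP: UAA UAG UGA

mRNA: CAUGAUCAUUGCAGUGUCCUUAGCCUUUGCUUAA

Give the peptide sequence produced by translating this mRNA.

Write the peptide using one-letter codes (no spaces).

Answer: MIIAVSLAFA

Derivation:
start AUG at pos 1
pos 1: AUG -> M; peptide=M
pos 4: AUC -> I; peptide=MI
pos 7: AUU -> I; peptide=MII
pos 10: GCA -> A; peptide=MIIA
pos 13: GUG -> V; peptide=MIIAV
pos 16: UCC -> S; peptide=MIIAVS
pos 19: UUA -> L; peptide=MIIAVSL
pos 22: GCC -> A; peptide=MIIAVSLA
pos 25: UUU -> F; peptide=MIIAVSLAF
pos 28: GCU -> A; peptide=MIIAVSLAFA
pos 31: UAA -> STOP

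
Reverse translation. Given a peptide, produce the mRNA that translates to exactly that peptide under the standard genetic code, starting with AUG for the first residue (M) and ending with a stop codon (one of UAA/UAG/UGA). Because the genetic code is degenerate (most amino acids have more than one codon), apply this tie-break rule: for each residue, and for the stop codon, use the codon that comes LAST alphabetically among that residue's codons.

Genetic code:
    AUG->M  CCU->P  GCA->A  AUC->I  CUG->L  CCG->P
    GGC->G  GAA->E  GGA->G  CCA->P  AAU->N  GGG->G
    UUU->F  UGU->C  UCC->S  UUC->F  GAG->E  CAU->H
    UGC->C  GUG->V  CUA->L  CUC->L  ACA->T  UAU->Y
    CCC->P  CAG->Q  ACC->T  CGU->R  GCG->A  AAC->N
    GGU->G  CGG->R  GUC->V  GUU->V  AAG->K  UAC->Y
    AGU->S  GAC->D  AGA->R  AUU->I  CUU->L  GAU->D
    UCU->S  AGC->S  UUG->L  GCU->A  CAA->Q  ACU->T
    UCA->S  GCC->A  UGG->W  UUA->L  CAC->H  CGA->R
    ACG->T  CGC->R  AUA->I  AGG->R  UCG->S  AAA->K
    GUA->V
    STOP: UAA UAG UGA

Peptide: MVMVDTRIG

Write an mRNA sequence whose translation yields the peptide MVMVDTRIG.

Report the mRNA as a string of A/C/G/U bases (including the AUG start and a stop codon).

residue 1: M -> AUG (start codon)
residue 2: V codons sorted = GUA,GUC,GUG,GUU -> pick last = GUU
residue 3: M -> AUG (only codon)
residue 4: V codons sorted = GUA,GUC,GUG,GUU -> pick last = GUU
residue 5: D codons sorted = GAC,GAU -> pick last = GAU
residue 6: T codons sorted = ACA,ACC,ACG,ACU -> pick last = ACU
residue 7: R codons sorted = AGA,AGG,CGA,CGC,CGG,CGU -> pick last = CGU
residue 8: I codons sorted = AUA,AUC,AUU -> pick last = AUU
residue 9: G codons sorted = GGA,GGC,GGG,GGU -> pick last = GGU
terminator: stop codons sorted = UAA,UAG,UGA -> pick last = UGA

Answer: mRNA: AUGGUUAUGGUUGAUACUCGUAUUGGUUGA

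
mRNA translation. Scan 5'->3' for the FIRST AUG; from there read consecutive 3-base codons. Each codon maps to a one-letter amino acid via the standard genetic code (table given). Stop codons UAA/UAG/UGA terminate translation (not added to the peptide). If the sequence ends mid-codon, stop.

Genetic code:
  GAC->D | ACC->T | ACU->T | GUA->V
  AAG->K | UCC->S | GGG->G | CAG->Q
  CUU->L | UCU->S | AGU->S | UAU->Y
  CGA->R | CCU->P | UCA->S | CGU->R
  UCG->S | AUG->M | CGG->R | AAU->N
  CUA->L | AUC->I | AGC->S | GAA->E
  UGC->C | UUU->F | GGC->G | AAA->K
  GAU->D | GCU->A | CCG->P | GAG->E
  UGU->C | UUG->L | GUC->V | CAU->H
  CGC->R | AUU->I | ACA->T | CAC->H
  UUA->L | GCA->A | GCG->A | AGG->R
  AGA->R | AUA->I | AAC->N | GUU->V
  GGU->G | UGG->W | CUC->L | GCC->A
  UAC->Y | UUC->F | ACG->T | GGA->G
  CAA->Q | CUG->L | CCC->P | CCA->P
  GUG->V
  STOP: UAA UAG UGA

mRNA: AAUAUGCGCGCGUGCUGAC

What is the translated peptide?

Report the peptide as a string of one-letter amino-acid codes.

start AUG at pos 3
pos 3: AUG -> M; peptide=M
pos 6: CGC -> R; peptide=MR
pos 9: GCG -> A; peptide=MRA
pos 12: UGC -> C; peptide=MRAC
pos 15: UGA -> STOP

Answer: MRAC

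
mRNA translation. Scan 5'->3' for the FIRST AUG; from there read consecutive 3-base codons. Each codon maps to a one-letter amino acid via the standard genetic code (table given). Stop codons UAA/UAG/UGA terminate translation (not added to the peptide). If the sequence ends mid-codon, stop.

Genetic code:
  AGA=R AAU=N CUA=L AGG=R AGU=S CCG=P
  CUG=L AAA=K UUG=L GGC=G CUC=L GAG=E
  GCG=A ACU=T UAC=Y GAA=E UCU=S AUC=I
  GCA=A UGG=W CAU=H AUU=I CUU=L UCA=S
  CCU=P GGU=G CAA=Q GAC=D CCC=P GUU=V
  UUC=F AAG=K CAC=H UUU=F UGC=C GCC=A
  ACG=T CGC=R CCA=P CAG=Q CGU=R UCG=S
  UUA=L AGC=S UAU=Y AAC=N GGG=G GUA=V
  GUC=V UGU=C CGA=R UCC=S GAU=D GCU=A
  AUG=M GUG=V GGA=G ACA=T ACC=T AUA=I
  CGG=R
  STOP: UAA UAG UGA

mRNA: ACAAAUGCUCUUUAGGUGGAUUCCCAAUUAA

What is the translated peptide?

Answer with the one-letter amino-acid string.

start AUG at pos 4
pos 4: AUG -> M; peptide=M
pos 7: CUC -> L; peptide=ML
pos 10: UUU -> F; peptide=MLF
pos 13: AGG -> R; peptide=MLFR
pos 16: UGG -> W; peptide=MLFRW
pos 19: AUU -> I; peptide=MLFRWI
pos 22: CCC -> P; peptide=MLFRWIP
pos 25: AAU -> N; peptide=MLFRWIPN
pos 28: UAA -> STOP

Answer: MLFRWIPN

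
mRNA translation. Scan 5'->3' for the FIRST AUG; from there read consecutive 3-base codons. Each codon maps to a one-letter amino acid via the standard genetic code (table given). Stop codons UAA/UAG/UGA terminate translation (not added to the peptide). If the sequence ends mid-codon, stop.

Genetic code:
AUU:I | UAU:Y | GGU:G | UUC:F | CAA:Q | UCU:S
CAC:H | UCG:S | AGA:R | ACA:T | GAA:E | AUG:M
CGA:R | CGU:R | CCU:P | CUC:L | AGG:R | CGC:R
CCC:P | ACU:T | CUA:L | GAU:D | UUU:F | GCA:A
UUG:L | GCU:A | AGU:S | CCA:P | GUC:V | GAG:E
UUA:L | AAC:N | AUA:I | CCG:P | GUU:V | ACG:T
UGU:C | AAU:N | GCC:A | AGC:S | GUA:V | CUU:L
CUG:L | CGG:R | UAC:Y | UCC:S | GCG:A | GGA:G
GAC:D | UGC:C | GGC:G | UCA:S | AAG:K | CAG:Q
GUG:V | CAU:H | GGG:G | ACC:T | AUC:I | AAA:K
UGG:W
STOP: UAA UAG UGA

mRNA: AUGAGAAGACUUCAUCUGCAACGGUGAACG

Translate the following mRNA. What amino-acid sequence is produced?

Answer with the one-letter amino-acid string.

start AUG at pos 0
pos 0: AUG -> M; peptide=M
pos 3: AGA -> R; peptide=MR
pos 6: AGA -> R; peptide=MRR
pos 9: CUU -> L; peptide=MRRL
pos 12: CAU -> H; peptide=MRRLH
pos 15: CUG -> L; peptide=MRRLHL
pos 18: CAA -> Q; peptide=MRRLHLQ
pos 21: CGG -> R; peptide=MRRLHLQR
pos 24: UGA -> STOP

Answer: MRRLHLQR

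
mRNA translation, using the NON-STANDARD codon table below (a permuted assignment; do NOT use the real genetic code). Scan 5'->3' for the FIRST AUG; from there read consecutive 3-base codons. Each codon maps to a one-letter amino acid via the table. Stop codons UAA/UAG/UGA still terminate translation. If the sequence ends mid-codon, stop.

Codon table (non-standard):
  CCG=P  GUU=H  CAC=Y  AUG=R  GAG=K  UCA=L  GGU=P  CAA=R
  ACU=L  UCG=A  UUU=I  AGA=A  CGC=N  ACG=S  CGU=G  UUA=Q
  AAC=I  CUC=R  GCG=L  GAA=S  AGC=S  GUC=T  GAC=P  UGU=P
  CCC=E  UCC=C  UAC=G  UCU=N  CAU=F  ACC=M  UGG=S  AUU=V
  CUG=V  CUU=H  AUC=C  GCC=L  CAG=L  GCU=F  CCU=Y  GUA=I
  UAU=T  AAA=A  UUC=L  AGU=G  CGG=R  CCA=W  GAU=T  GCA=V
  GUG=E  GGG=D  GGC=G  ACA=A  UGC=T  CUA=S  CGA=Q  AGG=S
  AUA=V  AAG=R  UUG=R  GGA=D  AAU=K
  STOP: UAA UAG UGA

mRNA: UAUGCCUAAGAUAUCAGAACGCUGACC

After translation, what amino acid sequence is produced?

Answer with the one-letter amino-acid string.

Answer: RYRVLSN

Derivation:
start AUG at pos 1
pos 1: AUG -> R; peptide=R
pos 4: CCU -> Y; peptide=RY
pos 7: AAG -> R; peptide=RYR
pos 10: AUA -> V; peptide=RYRV
pos 13: UCA -> L; peptide=RYRVL
pos 16: GAA -> S; peptide=RYRVLS
pos 19: CGC -> N; peptide=RYRVLSN
pos 22: UGA -> STOP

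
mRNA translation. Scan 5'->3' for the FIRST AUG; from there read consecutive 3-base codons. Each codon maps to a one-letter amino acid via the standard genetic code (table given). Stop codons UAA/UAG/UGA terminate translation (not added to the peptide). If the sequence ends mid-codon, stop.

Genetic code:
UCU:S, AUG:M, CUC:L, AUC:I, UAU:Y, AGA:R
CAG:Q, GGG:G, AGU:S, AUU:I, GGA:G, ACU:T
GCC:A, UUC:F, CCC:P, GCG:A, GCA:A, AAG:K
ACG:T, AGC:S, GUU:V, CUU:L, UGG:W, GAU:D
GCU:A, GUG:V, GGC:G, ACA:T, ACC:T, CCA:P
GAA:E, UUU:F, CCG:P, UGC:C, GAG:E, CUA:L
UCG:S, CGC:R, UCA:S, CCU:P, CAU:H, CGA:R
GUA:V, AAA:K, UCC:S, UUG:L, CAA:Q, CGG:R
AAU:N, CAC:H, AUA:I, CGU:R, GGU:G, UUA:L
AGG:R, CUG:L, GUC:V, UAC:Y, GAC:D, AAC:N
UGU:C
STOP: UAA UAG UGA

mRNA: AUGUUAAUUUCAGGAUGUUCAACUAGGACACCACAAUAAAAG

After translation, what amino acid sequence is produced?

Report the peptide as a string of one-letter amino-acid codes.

Answer: MLISGCSTRTPQ

Derivation:
start AUG at pos 0
pos 0: AUG -> M; peptide=M
pos 3: UUA -> L; peptide=ML
pos 6: AUU -> I; peptide=MLI
pos 9: UCA -> S; peptide=MLIS
pos 12: GGA -> G; peptide=MLISG
pos 15: UGU -> C; peptide=MLISGC
pos 18: UCA -> S; peptide=MLISGCS
pos 21: ACU -> T; peptide=MLISGCST
pos 24: AGG -> R; peptide=MLISGCSTR
pos 27: ACA -> T; peptide=MLISGCSTRT
pos 30: CCA -> P; peptide=MLISGCSTRTP
pos 33: CAA -> Q; peptide=MLISGCSTRTPQ
pos 36: UAA -> STOP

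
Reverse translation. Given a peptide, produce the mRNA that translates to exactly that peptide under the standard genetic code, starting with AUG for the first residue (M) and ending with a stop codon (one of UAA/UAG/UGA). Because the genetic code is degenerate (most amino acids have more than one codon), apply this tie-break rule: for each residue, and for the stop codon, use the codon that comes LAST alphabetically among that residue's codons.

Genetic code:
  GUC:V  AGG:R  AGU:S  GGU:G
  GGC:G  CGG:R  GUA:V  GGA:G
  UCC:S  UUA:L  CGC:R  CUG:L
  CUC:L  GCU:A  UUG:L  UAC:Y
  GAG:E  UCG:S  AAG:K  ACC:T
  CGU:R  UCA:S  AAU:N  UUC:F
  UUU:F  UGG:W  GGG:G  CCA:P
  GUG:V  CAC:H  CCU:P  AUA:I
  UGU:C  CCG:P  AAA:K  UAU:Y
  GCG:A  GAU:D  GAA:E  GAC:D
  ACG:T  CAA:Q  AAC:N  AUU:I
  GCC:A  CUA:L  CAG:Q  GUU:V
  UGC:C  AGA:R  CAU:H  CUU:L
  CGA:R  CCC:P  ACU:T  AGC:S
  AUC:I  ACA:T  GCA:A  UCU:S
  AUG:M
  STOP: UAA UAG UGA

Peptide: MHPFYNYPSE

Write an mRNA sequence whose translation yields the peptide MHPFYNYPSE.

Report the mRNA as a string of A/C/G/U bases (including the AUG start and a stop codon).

Answer: mRNA: AUGCAUCCUUUUUAUAAUUAUCCUUCUGAGUGA

Derivation:
residue 1: M -> AUG (start codon)
residue 2: H codons sorted = CAC,CAU -> pick last = CAU
residue 3: P codons sorted = CCA,CCC,CCG,CCU -> pick last = CCU
residue 4: F codons sorted = UUC,UUU -> pick last = UUU
residue 5: Y codons sorted = UAC,UAU -> pick last = UAU
residue 6: N codons sorted = AAC,AAU -> pick last = AAU
residue 7: Y codons sorted = UAC,UAU -> pick last = UAU
residue 8: P codons sorted = CCA,CCC,CCG,CCU -> pick last = CCU
residue 9: S codons sorted = AGC,AGU,UCA,UCC,UCG,UCU -> pick last = UCU
residue 10: E codons sorted = GAA,GAG -> pick last = GAG
terminator: stop codons sorted = UAA,UAG,UGA -> pick last = UGA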